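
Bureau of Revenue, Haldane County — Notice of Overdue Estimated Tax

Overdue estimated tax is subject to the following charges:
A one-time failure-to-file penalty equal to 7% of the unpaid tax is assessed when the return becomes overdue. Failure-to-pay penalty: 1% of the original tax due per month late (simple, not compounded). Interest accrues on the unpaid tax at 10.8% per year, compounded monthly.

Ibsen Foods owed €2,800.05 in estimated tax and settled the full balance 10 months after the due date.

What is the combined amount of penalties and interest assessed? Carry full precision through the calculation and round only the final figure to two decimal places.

€738.47

Failure-to-file penalty: 7% × €2,800.05 = €196.00…
Failure-to-pay penalty: 10 × 1% × €2,800.05 = €280.01…
Interest (10.8%/yr ÷ 12 = 0.9%/month): €2,800.05 × ((1 + 0.009)^10 − 1) = €262.4595…
Penalties + interest = €476.0085 + €262.4595… = €738.47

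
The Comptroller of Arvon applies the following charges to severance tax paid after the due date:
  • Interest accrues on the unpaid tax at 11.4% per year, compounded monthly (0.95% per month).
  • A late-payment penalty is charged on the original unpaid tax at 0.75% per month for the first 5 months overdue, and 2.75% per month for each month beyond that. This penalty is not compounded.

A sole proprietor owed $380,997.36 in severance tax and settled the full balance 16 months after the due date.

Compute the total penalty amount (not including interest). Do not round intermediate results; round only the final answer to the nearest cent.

Penalty, months 1–5: 5 × 0.75% × $380,997.36 = $14,287.40…
Penalty, months 6–16: 11 × 2.75% × $380,997.36 = $115,251.70…
Total penalty = $14,287.40… + $115,251.70… = $129,539.10

$129,539.10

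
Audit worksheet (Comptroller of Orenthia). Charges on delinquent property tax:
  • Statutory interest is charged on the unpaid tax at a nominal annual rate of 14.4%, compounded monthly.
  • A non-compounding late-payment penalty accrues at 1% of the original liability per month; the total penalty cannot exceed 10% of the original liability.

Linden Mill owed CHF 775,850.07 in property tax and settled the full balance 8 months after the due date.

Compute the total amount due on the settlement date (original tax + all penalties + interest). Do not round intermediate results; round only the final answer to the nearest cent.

CHF 915,604.12

Penalty: 8 × 1% × CHF 775,850.07 = CHF 62,068.01… (below the 10% cap of CHF 77,585.01…)
Interest (14.4%/yr ÷ 12 = 1.2%/month): CHF 775,850.07 × ((1 + 0.012)^8 − 1) = CHF 77,686.0487…
Total = CHF 775,850.07 + CHF 62,068.0056 + CHF 77,686.0487… = CHF 915,604.12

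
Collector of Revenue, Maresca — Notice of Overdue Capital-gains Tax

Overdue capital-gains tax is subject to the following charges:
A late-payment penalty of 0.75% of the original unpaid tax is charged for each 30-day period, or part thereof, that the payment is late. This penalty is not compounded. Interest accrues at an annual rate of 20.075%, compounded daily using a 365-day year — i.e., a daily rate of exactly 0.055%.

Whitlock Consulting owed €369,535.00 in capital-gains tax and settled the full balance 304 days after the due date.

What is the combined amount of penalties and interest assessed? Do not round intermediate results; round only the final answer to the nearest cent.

€97,718.47

Penalty periods: ⌈304/30⌉ = 11; penalty = 11 × 0.75% × €369,535.00 = €30,486.64…
Interest: €369,535.00 × ((1 + 0.00055)^304 − 1) = €369,535.00 × 0.18193631… = €67,231.8354…
Penalties + interest = €30,486.6375 + €67,231.8354… = €97,718.47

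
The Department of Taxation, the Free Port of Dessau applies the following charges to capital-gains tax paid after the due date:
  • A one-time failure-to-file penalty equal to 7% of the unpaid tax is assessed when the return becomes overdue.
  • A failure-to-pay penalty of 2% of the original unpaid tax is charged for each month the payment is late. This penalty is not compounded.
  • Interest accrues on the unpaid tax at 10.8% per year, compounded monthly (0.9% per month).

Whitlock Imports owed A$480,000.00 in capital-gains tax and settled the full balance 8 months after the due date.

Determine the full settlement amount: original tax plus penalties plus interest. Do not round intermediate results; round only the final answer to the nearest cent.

A$626,068.46

Failure-to-file penalty: 7% × A$480,000.00 = A$33,600.00
Failure-to-pay penalty: 8 × 2% × A$480,000.00 = A$76,800.00
Interest: A$480,000.00 × ((1 + 0.009)^8 − 1) = A$480,000.00 × 0.0743093… = A$35,668.4576…
Total = A$480,000.00 + A$110,400.0000 + A$35,668.4576… = A$626,068.46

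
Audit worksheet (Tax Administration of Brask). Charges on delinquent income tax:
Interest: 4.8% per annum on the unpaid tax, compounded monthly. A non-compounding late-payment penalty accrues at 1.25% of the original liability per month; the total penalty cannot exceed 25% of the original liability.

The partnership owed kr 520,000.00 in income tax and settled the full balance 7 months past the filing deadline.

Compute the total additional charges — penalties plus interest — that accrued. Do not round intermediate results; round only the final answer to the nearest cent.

Penalty: 7 × 1.25% × kr 520,000.00 = kr 45,500.00 (below the 25% cap of kr 130,000.00)
Interest (4.8%/yr ÷ 12 = 0.4%/month): kr 520,000.00 × ((1 + 0.004)^7 − 1) = kr 14,735.8895…
Penalties + interest = kr 45,500.0000 + kr 14,735.8895… = kr 60,235.89

kr 60,235.89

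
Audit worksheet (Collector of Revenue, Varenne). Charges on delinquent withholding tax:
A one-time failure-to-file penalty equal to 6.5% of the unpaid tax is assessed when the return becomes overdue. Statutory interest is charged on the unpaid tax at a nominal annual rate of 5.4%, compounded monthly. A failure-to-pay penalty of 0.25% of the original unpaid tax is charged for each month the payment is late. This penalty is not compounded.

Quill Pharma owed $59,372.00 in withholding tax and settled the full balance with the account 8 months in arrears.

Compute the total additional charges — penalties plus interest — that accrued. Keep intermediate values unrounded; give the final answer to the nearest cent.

Failure-to-file penalty: 6.5% × $59,372.00 = $3,859.18
Failure-to-pay penalty: 8 × 0.25% × $59,372.00 = $1,187.44
Interest (5.4%/yr ÷ 12 = 0.45%/month): $59,372.00 × ((1 + 0.0045)^8 − 1) = $2,171.3606…
Penalties + interest = $5,046.6200 + $2,171.3606… = $7,217.98

$7,217.98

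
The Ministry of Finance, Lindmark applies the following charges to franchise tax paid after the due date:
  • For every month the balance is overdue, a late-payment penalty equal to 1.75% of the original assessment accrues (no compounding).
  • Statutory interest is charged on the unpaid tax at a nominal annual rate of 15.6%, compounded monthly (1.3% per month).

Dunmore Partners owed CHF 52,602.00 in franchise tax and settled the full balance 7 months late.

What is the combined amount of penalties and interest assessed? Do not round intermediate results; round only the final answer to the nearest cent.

CHF 11,421.31

Late-payment penalty: 7 × 1.75% × CHF 52,602.00 = CHF 6,443.75…
Interest: CHF 52,602.00 × ((1 + 0.013)^7 − 1) = CHF 52,602.00 × 0.0946269… = CHF 4,977.5643…
Penalties + interest = CHF 6,443.7450 + CHF 4,977.5643… = CHF 11,421.31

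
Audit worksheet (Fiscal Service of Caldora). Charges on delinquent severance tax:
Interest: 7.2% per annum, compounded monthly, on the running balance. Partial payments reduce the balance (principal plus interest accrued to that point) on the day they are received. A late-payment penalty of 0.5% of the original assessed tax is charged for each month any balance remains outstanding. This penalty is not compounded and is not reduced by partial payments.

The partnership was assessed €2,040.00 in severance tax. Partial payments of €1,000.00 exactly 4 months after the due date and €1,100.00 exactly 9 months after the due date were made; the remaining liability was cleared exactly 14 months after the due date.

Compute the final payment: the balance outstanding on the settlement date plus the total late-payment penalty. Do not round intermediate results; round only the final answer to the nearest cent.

Monthly rate = 7.2% ÷ 12 = 0.6%
Balance at month 4: €2,040.0000 × (1 + 0.006)^4 = €2,089.4024…
After €1,000.00 payment: €2,089.4024… − €1,000.00 = €1,089.4024…
Balance at month 9: €1,089.4024… × (1 + 0.006)^5 = €1,122.4790…
After €1,100.00 payment: €1,122.4790… − €1,100.00 = €22.4790…
Balance at month 14: €22.4790… × (1 + 0.006)^5 = €23.1615…
Penalty: 14 × 0.5% × €2,040.00 = €142.80
Final settlement = outstanding balance + penalty = €23.1615… + €142.80 = €165.96

€165.96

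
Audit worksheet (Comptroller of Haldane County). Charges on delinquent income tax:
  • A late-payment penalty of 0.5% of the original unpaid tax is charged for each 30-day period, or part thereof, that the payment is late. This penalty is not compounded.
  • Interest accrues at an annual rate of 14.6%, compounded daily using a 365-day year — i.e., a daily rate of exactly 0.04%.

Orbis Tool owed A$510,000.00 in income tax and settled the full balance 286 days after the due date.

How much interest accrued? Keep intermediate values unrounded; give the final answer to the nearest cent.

Interest: A$510,000.00 × ((1 + 0.0004)^286 − 1) = A$510,000.00 × 0.12117487… = A$61,799.1834…

A$61,799.18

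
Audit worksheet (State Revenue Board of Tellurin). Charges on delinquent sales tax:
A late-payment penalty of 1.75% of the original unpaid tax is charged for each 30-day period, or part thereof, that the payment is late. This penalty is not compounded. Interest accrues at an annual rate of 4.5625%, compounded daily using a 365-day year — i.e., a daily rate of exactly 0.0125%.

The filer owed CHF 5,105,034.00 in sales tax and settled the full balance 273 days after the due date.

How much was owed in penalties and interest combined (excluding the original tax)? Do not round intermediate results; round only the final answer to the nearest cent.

CHF 1,070,585.52

Penalty periods: ⌈273/30⌉ = 10; penalty = 10 × 1.75% × CHF 5,105,034.00 = CHF 893,380.95
Interest: CHF 5,105,034.00 × ((1 + 0.000125)^273 − 1) = CHF 5,105,034.00 × 0.03471173… = CHF 177,204.5681…
Penalties + interest = CHF 893,380.9500 + CHF 177,204.5681… = CHF 1,070,585.52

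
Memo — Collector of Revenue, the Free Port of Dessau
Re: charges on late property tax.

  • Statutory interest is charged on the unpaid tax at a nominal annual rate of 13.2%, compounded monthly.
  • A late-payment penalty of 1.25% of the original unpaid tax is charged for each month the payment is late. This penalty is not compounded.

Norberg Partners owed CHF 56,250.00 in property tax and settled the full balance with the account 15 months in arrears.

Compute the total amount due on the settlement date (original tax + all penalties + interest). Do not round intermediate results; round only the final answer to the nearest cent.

CHF 76,828.00

Late-payment penalty: 15 × 1.25% × CHF 56,250.00 = CHF 10,546.88…
Interest (13.2%/yr ÷ 12 = 1.1%/month): CHF 56,250.00 × ((1 + 0.011)^15 − 1) = CHF 10,031.1234…
Total = CHF 56,250.00 + CHF 10,546.8750 + CHF 10,031.1234… = CHF 76,828.00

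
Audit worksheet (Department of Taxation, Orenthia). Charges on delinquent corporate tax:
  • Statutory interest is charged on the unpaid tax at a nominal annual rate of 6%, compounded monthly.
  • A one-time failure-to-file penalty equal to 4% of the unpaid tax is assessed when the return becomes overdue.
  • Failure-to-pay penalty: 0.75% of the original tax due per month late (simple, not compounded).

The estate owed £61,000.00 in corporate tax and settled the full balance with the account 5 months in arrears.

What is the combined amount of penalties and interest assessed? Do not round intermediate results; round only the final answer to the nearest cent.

£6,267.83

Failure-to-file penalty: 4% × £61,000.00 = £2,440.00
Failure-to-pay penalty = 0.75% × £61,000.00 × 5 mo = £2,287.50
Interest (6%/yr ÷ 12 = 0.5%/month): £61,000.00 × ((1 + 0.005)^5 − 1) = £1,540.3264…
Penalties + interest = £4,727.5000 + £1,540.3264… = £6,267.83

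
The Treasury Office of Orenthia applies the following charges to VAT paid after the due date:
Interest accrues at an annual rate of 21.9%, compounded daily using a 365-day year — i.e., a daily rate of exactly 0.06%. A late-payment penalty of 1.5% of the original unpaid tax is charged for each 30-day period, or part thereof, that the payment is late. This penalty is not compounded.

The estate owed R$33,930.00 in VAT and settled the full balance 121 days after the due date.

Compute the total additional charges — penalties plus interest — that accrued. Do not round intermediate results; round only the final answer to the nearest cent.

R$5,098.90

Penalty periods: ⌈121/30⌉ = 5; penalty = 5 × 1.5% × R$33,930.00 = R$2,544.75
Interest: R$33,930.00 × ((1 + 0.0006)^121 − 1) = R$33,930.00 × 0.07527692… = R$2,554.1459…
Penalties + interest = R$2,544.7500 + R$2,554.1459… = R$5,098.90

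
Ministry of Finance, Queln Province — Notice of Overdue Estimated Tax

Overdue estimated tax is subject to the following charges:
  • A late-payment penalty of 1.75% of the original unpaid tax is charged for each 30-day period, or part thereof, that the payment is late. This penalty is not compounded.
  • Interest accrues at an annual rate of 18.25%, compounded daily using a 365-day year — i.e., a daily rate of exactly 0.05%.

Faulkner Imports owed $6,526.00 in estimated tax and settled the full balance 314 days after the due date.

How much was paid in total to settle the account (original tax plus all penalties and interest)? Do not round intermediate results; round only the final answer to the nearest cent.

Penalty periods: ⌈314/30⌉ = 11; penalty = 11 × 1.75% × $6,526.00 = $1,256.26…
Interest: $6,526.00 × ((1 + 0.0005)^314 − 1) = $6,526.00 × 0.16994971… = $1,109.0918…
Total = $6,526.00 + $1,256.2550 + $1,109.0918… = $8,891.35

$8,891.35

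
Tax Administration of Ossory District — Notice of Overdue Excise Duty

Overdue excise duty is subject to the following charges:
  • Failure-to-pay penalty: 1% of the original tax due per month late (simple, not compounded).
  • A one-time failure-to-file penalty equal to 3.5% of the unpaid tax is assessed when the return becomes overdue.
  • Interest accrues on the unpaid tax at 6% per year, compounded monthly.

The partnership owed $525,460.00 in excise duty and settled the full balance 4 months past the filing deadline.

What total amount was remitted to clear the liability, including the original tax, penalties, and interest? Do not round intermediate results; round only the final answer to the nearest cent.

Failure-to-file penalty: 3.5% × $525,460.00 = $18,391.10
Failure-to-pay penalty: 4 × 1% × $525,460.00 = $21,018.40
Interest (6%/yr ÷ 12 = 0.5%/month): $525,460.00 × ((1 + 0.005)^4 − 1) = $10,588.2821…
Total = $525,460.00 + $39,409.5000 + $10,588.2821… = $575,457.78

$575,457.78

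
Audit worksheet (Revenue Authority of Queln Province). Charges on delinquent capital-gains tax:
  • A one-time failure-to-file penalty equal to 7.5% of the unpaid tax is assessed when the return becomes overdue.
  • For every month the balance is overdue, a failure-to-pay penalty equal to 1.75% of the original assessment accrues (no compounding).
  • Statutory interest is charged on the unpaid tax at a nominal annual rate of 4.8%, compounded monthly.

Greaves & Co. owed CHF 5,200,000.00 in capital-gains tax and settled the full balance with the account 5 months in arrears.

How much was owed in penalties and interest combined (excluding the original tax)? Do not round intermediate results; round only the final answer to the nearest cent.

Failure-to-file penalty: 7.5% × CHF 5,200,000.00 = CHF 390,000.00
Failure-to-pay penalty: 5 × 1.75% × CHF 5,200,000.00 = CHF 455,000.00
Interest (4.8%/yr ÷ 12 = 0.4%/month): CHF 5,200,000.00 × ((1 + 0.004)^5 − 1) = CHF 104,835.3347…
Penalties + interest = CHF 845,000.0000 + CHF 104,835.3347… = CHF 949,835.33

CHF 949,835.33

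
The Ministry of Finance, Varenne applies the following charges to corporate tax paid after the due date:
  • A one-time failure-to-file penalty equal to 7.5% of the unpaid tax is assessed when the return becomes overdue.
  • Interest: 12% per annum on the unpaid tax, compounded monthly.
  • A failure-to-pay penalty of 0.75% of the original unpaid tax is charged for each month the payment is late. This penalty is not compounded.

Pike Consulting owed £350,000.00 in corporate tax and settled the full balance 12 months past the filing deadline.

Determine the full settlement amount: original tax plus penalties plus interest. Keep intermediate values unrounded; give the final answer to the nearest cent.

Failure-to-file penalty: 7.5% × £350,000.00 = £26,250.00
Failure-to-pay penalty: 12 × 0.75% × £350,000.00 = £31,500.00
Interest (12%/yr ÷ 12 = 1%/month): £350,000.00 × ((1 + 0.01)^12 − 1) = £44,388.7605…
Total = £350,000.00 + £57,750.0000 + £44,388.7605… = £452,138.76

£452,138.76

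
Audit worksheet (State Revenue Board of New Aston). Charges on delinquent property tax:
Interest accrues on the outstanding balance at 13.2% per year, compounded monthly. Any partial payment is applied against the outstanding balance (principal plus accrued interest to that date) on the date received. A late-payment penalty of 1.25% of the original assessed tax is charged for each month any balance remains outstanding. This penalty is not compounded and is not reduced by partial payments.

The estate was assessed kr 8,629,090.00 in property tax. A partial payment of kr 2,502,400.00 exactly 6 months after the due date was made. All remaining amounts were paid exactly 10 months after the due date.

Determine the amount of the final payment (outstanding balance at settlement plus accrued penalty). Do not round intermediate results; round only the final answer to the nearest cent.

kr 8,090,980.97

Monthly rate = 13.2% ÷ 12 = 1.1%
Balance at month 6: kr 8,629,090.0000 × (1 + 0.011)^6 = kr 9,214,503.3482…
After kr 2,502,400.00 payment: kr 9,214,503.3482… − kr 2,502,400.00 = kr 6,712,103.3482…
Balance at month 10: kr 6,712,103.3482… × (1 + 0.011)^4 = kr 7,012,344.7160…
Penalty: 10 × 1.25% × kr 8,629,090.00 = kr 1,078,636.25
Final settlement = outstanding balance + penalty = kr 7,012,344.7160… + kr 1,078,636.25 = kr 8,090,980.97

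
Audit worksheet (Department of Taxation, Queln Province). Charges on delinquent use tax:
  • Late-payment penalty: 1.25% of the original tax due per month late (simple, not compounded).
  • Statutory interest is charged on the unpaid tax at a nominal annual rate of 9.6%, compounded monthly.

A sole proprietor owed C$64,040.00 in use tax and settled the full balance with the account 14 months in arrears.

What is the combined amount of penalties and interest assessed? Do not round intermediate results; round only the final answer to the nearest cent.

C$18,764.65

Late-payment penalty = 1.25% × C$64,040.00 × 14 mo = C$11,207.00
Interest (9.6%/yr ÷ 12 = 0.8%/month): C$64,040.00 × ((1 + 0.008)^14 − 1) = C$7,557.6508…
Penalties + interest = C$11,207.0000 + C$7,557.6508… = C$18,764.65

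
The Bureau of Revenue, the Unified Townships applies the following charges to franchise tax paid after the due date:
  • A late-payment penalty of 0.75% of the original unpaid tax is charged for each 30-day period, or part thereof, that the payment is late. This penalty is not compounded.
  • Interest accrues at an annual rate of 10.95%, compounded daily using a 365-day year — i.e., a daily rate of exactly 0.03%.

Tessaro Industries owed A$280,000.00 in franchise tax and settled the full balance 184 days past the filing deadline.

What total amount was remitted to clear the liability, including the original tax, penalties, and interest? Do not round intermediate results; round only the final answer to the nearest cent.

A$310,588.09

Penalty periods: ⌈184/30⌉ = 7; penalty = 7 × 0.75% × A$280,000.00 = A$14,700.00
Interest: A$280,000.00 × ((1 + 0.0003)^184 − 1) = A$280,000.00 × 0.05674320… = A$15,888.0948…
Total = A$280,000.00 + A$14,700.0000 + A$15,888.0948… = A$310,588.09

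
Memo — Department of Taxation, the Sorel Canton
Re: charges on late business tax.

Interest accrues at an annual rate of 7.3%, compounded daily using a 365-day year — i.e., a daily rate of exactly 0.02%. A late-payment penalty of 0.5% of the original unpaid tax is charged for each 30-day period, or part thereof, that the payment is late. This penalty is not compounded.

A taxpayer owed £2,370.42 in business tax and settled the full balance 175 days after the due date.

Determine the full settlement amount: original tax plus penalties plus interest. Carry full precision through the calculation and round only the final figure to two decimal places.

Penalty periods: ⌈175/30⌉ = 6; penalty = 6 × 0.5% × £2,370.42 = £71.11…
Interest: £2,370.42 × ((1 + 0.0002)^175 − 1) = £2,370.42 × 0.03561608… = £84.4251…
Total = £2,370.42 + £71.1126 + £84.4251… = £2,525.96

£2,525.96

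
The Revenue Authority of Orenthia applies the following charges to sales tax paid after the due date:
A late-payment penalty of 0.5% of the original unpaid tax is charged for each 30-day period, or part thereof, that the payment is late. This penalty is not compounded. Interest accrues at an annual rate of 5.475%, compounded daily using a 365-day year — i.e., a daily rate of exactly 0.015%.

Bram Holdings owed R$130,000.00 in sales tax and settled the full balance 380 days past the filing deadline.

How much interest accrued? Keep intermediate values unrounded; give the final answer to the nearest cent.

Interest: R$130,000.00 × ((1 + 0.00015)^380 − 1) = R$130,000.00 × 0.05865129… = R$7,624.6671…

R$7,624.67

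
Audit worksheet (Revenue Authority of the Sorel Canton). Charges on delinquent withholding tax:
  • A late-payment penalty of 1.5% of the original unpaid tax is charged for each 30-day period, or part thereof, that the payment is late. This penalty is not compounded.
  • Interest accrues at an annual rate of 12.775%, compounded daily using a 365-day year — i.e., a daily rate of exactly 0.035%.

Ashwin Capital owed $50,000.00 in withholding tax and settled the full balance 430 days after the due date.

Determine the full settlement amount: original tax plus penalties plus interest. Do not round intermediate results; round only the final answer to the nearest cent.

$69,369.23

Penalty periods: ⌈430/30⌉ = 15; penalty = 15 × 1.5% × $50,000.00 = $11,250.00
Interest: $50,000.00 × ((1 + 0.00035)^430 − 1) = $50,000.00 × 0.16238470… = $8,119.2349…
Total = $50,000.00 + $11,250.0000 + $8,119.2349… = $69,369.23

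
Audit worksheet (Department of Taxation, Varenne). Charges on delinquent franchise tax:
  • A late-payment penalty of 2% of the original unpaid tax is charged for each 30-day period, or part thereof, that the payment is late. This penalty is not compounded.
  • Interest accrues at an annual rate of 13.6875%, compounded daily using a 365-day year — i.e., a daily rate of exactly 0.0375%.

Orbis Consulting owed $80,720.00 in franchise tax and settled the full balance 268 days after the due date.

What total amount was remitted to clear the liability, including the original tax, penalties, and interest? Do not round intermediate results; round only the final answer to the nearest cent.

$103,781.93

Penalty periods: ⌈268/30⌉ = 9; penalty = 9 × 2% × $80,720.00 = $14,529.60
Interest: $80,720.00 × ((1 + 0.000375)^268 − 1) = $80,720.00 × 0.10570281… = $8,532.3309…
Total = $80,720.00 + $14,529.6000 + $8,532.3309… = $103,781.93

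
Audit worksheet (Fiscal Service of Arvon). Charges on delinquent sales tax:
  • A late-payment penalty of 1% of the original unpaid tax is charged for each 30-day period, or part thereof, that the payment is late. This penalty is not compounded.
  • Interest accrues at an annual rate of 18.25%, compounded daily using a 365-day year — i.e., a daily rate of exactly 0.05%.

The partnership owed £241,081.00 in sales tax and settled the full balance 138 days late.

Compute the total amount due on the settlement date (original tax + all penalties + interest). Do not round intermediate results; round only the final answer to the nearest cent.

£270,352.51

Penalty periods: ⌈138/30⌉ = 5; penalty = 5 × 1% × £241,081.00 = £12,054.05
Interest: £241,081.00 × ((1 + 0.0005)^138 − 1) = £241,081.00 × 0.07141773… = £17,217.4585…
Total = £241,081.00 + £12,054.0500 + £17,217.4585… = £270,352.51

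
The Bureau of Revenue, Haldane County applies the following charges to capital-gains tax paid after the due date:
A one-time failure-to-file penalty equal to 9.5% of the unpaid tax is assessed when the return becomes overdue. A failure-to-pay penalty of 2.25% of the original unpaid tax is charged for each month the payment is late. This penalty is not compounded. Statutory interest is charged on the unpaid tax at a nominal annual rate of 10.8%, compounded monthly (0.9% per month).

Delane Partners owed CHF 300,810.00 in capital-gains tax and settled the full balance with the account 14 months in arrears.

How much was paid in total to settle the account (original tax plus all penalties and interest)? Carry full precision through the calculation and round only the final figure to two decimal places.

CHF 464,343.26

Failure-to-file penalty: 9.5% × CHF 300,810.00 = CHF 28,576.95
Failure-to-pay penalty: 14 × 2.25% × CHF 300,810.00 = CHF 94,755.15
Interest: CHF 300,810.00 × ((1 + 0.009)^14 − 1) = CHF 300,810.00 × 0.1336430… = CHF 40,201.1639…
Total = CHF 300,810.00 + CHF 123,332.1000 + CHF 40,201.1639… = CHF 464,343.26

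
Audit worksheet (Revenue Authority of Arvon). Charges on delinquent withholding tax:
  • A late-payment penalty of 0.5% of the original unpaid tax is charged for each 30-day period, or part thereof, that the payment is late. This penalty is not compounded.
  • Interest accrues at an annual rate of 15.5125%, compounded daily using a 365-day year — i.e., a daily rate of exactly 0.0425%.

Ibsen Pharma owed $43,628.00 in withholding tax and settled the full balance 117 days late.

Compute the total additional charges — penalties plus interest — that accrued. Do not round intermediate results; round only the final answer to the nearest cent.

$3,096.32

Penalty periods: ⌈117/30⌉ = 4; penalty = 4 × 0.5% × $43,628.00 = $872.56
Interest: $43,628.00 × ((1 + 0.000425)^117 − 1) = $43,628.00 × 0.05097093… = $2,223.7599…
Penalties + interest = $872.5600 + $2,223.7599… = $3,096.32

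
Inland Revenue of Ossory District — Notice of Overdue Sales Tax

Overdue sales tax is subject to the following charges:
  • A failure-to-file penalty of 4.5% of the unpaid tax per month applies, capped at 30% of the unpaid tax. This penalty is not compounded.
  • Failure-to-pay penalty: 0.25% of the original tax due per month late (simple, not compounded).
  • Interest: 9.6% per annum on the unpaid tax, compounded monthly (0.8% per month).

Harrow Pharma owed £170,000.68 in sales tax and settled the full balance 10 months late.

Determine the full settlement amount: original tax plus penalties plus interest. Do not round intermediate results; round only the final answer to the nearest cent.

£239,351.15

Failure-to-file: 10 × 4.5% × £170,000.68 = £76,500.31…, capped at 30% × £170,000.68 = £51,000.20…
Failure-to-pay penalty = 0.25% × £170,000.68 × 10 mo = £4,250.02…
Interest: £170,000.68 × ((1 + 0.008)^10 − 1) = £170,000.68 × 0.0829423… = £14,100.2488…
Total = £170,000.68 + £55,250.2210 + £14,100.2488… = £239,351.15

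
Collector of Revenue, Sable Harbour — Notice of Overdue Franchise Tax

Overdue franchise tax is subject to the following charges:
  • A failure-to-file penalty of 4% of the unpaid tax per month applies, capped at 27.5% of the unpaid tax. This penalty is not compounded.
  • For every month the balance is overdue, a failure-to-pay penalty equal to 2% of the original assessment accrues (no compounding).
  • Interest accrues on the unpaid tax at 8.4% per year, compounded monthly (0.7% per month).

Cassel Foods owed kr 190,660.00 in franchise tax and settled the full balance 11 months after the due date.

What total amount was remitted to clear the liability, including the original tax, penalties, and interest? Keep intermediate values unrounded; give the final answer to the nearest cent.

Failure-to-file: 11 × 4% × kr 190,660.00 = kr 83,890.40, capped at 27.5% × kr 190,660.00 = kr 52,431.50
Failure-to-pay penalty: 11 × 2% × kr 190,660.00 = kr 41,945.20
Interest: kr 190,660.00 × ((1 + 0.007)^11 − 1) = kr 190,660.00 × 0.0797524… = kr 15,205.5917…
Total = kr 190,660.00 + kr 94,376.7000 + kr 15,205.5917… = kr 300,242.29

kr 300,242.29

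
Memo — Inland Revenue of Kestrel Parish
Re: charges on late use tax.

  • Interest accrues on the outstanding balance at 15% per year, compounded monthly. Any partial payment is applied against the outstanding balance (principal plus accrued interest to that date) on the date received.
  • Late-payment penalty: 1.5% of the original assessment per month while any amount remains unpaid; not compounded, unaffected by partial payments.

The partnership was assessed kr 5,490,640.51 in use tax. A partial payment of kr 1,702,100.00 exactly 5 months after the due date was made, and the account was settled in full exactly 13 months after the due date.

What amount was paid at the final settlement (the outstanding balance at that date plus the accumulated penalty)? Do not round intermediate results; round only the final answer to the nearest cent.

Monthly rate = 15% ÷ 12 = 1.25%
Balance at month 5: kr 5,490,640.5100 × (1 + 0.0125)^5 = kr 5,842,492.5787…
After kr 1,702,100.00 payment: kr 5,842,492.5787… − kr 1,702,100.00 = kr 4,140,392.5787…
Balance at month 13: kr 4,140,392.5787… × (1 + 0.0125)^8 = kr 4,573,006.0566…
Penalty: 13 × 1.5% × kr 5,490,640.51 = kr 1,070,674.90…
Final settlement = outstanding balance + penalty = kr 4,573,006.0566… + kr 1,070,674.90… = kr 5,643,680.96

kr 5,643,680.96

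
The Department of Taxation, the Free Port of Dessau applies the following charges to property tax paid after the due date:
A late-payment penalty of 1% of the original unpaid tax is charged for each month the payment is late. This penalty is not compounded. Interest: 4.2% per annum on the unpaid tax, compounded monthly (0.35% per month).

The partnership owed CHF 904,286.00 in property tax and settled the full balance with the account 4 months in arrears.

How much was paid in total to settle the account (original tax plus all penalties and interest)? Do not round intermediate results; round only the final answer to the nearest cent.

CHF 953,184.06

Late-payment penalty: 4 × 1% × CHF 904,286.00 = CHF 36,171.44
Interest: CHF 904,286.00 × ((1 + 0.0035)^4 − 1) = CHF 904,286.00 × 0.0140737… = CHF 12,726.6242…
Total = CHF 904,286.00 + CHF 36,171.4400 + CHF 12,726.6242… = CHF 953,184.06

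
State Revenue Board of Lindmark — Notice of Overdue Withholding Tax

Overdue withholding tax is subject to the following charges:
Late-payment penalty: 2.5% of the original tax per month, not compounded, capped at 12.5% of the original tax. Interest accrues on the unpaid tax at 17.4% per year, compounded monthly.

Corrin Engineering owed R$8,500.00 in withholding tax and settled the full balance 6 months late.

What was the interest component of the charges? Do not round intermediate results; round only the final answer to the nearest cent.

Interest (17.4%/yr ÷ 12 = 1.45%/month): R$8,500.00 × ((1 + 0.0145)^6 − 1) = R$766.8308…

R$766.83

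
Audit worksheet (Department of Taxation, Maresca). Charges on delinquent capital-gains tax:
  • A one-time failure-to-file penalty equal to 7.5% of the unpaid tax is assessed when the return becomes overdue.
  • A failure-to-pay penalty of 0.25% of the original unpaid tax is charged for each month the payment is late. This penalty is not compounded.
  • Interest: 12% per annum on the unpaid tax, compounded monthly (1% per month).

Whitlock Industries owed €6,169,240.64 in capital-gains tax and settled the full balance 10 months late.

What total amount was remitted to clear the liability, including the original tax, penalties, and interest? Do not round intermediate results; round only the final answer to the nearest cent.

€7,431,603.77

Failure-to-file penalty: 7.5% × €6,169,240.64 = €462,693.05…
Failure-to-pay penalty = 0.25% × €6,169,240.64 × 10 mo = €154,231.02…
Interest: €6,169,240.64 × ((1 + 0.01)^10 − 1) = €6,169,240.64 × 0.1046221… = €645,439.0679…
Total = €6,169,240.64 + €616,924.0640 + €645,439.0679… = €7,431,603.77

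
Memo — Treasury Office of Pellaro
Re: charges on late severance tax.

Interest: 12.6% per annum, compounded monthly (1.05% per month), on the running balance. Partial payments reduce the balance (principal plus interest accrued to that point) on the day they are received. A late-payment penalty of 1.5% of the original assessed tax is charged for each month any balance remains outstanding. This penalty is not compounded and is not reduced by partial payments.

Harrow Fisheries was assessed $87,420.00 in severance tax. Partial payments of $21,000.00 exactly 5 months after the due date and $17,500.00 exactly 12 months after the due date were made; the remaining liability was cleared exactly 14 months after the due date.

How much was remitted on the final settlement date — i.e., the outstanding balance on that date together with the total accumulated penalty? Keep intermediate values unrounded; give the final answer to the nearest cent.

$78,604.57

Balance at month 5: $87,420.0000 × (1 + 0.0105)^5 = $92,106.9479…
After $21,000.00 payment: $92,106.9479… − $21,000.00 = $71,106.9479…
Balance at month 12: $71,106.9479… × (1 + 0.0105)^7 = $76,500.8504…
After $17,500.00 payment: $76,500.8504… − $17,500.00 = $59,000.8504…
Balance at month 14: $59,000.8504… × (1 + 0.0105)^2 = $60,246.3731…
Penalty: 14 × 1.5% × $87,420.00 = $18,358.20
Final settlement = outstanding balance + penalty = $60,246.3731… + $18,358.20 = $78,604.57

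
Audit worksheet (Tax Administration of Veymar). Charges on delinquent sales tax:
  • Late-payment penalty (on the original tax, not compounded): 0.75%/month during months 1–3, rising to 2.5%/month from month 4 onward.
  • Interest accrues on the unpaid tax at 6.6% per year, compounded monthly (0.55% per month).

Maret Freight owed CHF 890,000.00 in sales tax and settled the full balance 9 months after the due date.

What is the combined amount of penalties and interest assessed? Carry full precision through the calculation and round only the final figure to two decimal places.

CHF 198,561.75

Penalty, months 1–3: 3 × 0.75% × CHF 890,000.00 = CHF 20,025.00
Penalty, months 4–9: 6 × 2.5% × CHF 890,000.00 = CHF 133,500.00
Interest: CHF 890,000.00 × ((1 + 0.0055)^9 − 1) = CHF 890,000.00 × 0.0506031… = CHF 45,036.7514…
Penalties + interest = CHF 153,525.0000 + CHF 45,036.7514… = CHF 198,561.75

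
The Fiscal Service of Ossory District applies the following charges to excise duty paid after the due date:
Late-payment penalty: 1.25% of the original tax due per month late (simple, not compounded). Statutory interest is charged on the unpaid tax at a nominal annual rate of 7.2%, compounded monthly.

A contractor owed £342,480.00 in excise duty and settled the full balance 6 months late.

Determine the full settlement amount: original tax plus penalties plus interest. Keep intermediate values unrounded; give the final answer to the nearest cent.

£380,681.71

Late-payment penalty = 1.25% × £342,480.00 × 6 mo = £25,686.00
Interest (7.2%/yr ÷ 12 = 0.6%/month): £342,480.00 × ((1 + 0.006)^6 − 1) = £12,515.7054…
Total = £342,480.00 + £25,686.0000 + £12,515.7054… = £380,681.71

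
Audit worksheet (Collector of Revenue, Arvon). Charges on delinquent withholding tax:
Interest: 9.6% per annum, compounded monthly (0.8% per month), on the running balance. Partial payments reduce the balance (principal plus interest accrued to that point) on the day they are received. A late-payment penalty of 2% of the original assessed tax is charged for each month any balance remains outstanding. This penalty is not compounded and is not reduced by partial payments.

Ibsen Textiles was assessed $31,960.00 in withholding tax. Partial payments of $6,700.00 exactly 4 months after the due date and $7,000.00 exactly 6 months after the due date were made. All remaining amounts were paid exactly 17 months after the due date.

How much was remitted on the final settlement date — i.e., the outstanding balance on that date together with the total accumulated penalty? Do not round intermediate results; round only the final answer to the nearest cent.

$32,390.10

Balance at month 4: $31,960.0000 × (1 + 0.008)^4 = $32,995.0582…
After $6,700.00 payment: $32,995.0582… − $6,700.00 = $26,295.0582…
Balance at month 6: $26,295.0582… × (1 + 0.008)^2 = $26,717.4620…
After $7,000.00 payment: $26,717.4620… − $7,000.00 = $19,717.4620…
Balance at month 17: $19,717.4620… × (1 + 0.008)^11 = $21,523.6969…
Penalty: 17 × 2% × $31,960.00 = $10,866.40
Final settlement = outstanding balance + penalty = $21,523.6969… + $10,866.40 = $32,390.10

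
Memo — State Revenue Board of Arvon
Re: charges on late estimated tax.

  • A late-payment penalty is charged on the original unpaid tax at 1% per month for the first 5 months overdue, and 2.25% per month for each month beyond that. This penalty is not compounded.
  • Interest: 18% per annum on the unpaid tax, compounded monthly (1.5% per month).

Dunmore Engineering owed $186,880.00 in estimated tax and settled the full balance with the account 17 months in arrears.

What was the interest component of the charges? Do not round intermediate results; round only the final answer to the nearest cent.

Interest: $186,880.00 × ((1 + 0.015)^17 − 1) = $186,880.00 × 0.2880203… = $53,825.2394…

$53,825.24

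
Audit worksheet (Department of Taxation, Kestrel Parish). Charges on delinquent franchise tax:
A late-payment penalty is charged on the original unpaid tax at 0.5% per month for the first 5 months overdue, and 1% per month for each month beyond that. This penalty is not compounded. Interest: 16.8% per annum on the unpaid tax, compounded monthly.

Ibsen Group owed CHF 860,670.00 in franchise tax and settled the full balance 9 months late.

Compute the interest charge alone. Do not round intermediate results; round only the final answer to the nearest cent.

CHF 114,719.91

Interest (16.8%/yr ÷ 12 = 1.4%/month): CHF 860,670.00 × ((1 + 0.014)^9 − 1) = CHF 114,719.9134…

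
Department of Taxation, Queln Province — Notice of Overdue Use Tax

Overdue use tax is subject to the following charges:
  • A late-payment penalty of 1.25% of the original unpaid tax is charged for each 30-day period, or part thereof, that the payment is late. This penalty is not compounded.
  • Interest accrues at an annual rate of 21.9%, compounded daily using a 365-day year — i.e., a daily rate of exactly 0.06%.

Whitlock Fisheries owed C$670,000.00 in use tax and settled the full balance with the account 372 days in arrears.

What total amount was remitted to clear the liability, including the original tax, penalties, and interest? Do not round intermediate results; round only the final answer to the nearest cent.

C$946,366.22

Penalty periods: ⌈372/30⌉ = 13; penalty = 13 × 1.25% × C$670,000.00 = C$108,875.00
Interest: C$670,000.00 × ((1 + 0.0006)^372 − 1) = C$670,000.00 × 0.24998689… = C$167,491.2192…
Total = C$670,000.00 + C$108,875.0000 + C$167,491.2192… = C$946,366.22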